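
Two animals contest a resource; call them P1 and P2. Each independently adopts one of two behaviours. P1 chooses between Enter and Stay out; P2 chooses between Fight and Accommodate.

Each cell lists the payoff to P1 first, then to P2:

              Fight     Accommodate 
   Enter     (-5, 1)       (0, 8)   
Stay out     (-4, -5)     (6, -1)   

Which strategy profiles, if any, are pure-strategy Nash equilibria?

(Stay out, Accommodate)

(Enter, Fight): P1 prefers Stay out (-4 > -5); P2 prefers Accommodate (8 > 1) — not an equilibrium.
(Enter, Accommodate): P1 prefers Stay out (6 > 0) — not an equilibrium.
(Stay out, Fight): P2 prefers Accommodate (-1 > -5) — not an equilibrium.
(Stay out, Accommodate): P1 gets 6 ≥ 0 from Enter, and P2 gets -1 ≥ -5 from Fight — Nash equilibrium.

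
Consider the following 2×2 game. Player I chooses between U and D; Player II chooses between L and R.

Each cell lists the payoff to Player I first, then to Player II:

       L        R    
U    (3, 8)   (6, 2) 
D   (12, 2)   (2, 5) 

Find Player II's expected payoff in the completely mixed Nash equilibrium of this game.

First find x, the probability Player I plays U, from Player II's indifference between L and R: 8x + 2(1−x) = 2x + 5(1−x), giving x = 1/3.
Since Player II is indifferent in equilibrium, Player II's expected payoff equals the payoff from either column against (1/3, 2/3). Using L: 8(1/3) + 2(2/3) = 4.

4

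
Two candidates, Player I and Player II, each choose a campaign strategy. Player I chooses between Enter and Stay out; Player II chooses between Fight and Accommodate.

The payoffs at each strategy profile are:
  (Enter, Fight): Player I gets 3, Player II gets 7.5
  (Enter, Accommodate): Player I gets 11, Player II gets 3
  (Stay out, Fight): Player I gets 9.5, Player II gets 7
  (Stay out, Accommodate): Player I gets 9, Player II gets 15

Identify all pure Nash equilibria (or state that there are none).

(Enter, Fight): Player I prefers Stay out (9.5 > 3) — not an equilibrium.
(Enter, Accommodate): Player II prefers Fight (7.5 > 3) — not an equilibrium.
(Stay out, Fight): Player II prefers Accommodate (15 > 7) — not an equilibrium.
(Stay out, Accommodate): Player I prefers Enter (11 > 9) — not an equilibrium.

none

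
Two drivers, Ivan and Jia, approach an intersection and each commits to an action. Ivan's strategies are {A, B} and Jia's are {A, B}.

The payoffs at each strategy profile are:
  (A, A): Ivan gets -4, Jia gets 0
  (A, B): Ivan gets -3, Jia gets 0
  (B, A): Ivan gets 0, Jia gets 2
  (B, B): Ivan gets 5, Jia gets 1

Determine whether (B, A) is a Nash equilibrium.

At (B, A), Ivan earns 0; switching to A would give -4, so Ivan has no profitable deviation.
Jia earns 2; switching to B would give 1, so Jia has no profitable deviation.
Neither player can gain by a unilateral deviation, so this profile is a Nash equilibrium.

Yes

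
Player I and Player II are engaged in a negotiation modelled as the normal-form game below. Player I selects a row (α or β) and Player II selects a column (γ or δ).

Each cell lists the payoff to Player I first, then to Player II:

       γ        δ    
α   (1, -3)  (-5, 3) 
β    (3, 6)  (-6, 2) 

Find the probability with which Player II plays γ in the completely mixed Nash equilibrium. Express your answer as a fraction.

Let q be the probability that Player II plays γ. In a completely mixed equilibrium, Player I must be indifferent between α and β.
Player I's expected payoff from α is q − 5(1−q); from β it is 3q − 6(1−q).
Setting these equal: 6q − 5 = 9q − 6, so q = 1/3.

1/3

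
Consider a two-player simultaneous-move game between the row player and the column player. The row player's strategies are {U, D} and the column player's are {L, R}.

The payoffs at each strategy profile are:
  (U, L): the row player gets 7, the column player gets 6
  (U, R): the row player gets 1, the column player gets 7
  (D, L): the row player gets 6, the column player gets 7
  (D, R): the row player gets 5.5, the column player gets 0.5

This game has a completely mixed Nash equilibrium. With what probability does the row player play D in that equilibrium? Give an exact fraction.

Let p be the probability that the row player plays U. In a completely mixed equilibrium, the column player must be indifferent between L and R.
The column player's expected payoff from L is 6p + 7(1−p); from R it is 7p + 0.5(1−p).
Setting these equal: −p + 7 = 6.5p + 0.5, so p = 13/15.
Therefore the row player plays D with probability 1 − 13/15 = 2/15.

2/15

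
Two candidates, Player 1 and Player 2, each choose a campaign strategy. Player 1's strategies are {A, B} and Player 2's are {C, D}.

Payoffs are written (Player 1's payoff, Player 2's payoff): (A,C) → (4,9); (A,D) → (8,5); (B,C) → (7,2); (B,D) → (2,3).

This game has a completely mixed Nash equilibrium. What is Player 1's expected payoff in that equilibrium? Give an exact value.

First find y, the probability Player 2 plays C, from Player 1's indifference between A and B: 4y + 8(1−y) = 7y + 2(1−y), giving y = 2/3.
Since Player 1 is indifferent in equilibrium, Player 1's expected payoff equals the payoff from either row against (2/3, 1/3). Using A: 4(2/3) + 8(1/3) = 16/3.

16/3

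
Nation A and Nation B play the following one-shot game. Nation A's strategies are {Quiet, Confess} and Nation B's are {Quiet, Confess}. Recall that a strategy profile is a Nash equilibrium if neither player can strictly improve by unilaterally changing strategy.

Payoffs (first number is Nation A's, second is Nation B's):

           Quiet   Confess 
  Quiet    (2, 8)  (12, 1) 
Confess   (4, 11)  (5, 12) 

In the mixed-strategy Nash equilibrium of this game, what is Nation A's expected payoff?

First find q, the probability Nation B plays Quiet, from Nation A's indifference between Quiet and Confess: 2q + 12(1−q) = 4q + 5(1−q), giving q = 7/9.
Since Nation A is indifferent in equilibrium, Nation A's expected payoff equals the payoff from either row against (7/9, 2/9). Using Quiet: 2(7/9) + 12(2/9) = 38/9.

38/9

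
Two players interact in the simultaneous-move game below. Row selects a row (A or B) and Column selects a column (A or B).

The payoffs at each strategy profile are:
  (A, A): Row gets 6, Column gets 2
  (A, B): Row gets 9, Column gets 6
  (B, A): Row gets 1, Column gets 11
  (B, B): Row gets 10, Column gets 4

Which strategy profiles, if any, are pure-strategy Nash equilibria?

none

(A, A): Column prefers B (6 > 2) — not an equilibrium.
(A, B): Row prefers B (10 > 9) — not an equilibrium.
(B, A): Row prefers A (6 > 1) — not an equilibrium.
(B, B): Column prefers A (11 > 4) — not an equilibrium.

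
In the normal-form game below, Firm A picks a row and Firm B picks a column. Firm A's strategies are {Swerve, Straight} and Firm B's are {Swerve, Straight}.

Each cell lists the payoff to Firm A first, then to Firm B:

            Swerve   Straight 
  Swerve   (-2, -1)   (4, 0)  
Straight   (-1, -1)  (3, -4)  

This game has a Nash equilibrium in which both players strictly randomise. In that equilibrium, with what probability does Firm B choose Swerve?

Let c be the probability that Firm B plays Swerve. In a completely mixed equilibrium, Firm A must be indifferent between Swerve and Straight.
Firm A's expected payoff from Swerve is −2c + 4(1−c); from Straight it is −c + 3(1−c).
Setting these equal: −6c + 4 = −4c + 3, so c = 1/2.

1/2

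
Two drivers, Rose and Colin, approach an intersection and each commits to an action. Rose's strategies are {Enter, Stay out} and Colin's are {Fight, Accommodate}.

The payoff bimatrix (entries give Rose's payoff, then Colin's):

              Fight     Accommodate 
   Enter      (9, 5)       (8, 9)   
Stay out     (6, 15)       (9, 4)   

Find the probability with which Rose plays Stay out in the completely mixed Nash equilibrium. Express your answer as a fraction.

4/15

Let x be the probability that Rose plays Enter. In a completely mixed equilibrium, Colin must be indifferent between Fight and Accommodate.
Colin's expected payoff from Fight is 5x + 15(1−x); from Accommodate it is 9x + 4(1−x).
Setting these equal: −10x + 15 = 5x + 4, so x = 11/15.
Therefore Rose plays Stay out with probability 1 − 11/15 = 4/15.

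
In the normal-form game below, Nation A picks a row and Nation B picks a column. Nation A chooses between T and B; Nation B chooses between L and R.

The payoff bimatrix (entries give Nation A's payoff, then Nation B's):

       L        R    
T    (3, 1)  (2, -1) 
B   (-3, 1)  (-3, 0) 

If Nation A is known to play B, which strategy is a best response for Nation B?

L

Against B, Nation B earns 1 from L and 0 from R.
So L is the best response.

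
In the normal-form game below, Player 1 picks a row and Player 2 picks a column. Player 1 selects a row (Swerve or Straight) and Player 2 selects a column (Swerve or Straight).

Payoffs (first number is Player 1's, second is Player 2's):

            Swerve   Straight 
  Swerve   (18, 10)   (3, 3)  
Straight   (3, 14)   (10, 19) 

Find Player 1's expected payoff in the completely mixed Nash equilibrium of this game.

171/22

First find q, the probability Player 2 plays Swerve, from Player 1's indifference between Swerve and Straight: 18q + 3(1−q) = 3q + 10(1−q), giving q = 7/22.
Since Player 1 is indifferent in equilibrium, Player 1's expected payoff equals the payoff from either row against (7/22, 15/22). Using Swerve: 18(7/22) + 3(15/22) = 171/22.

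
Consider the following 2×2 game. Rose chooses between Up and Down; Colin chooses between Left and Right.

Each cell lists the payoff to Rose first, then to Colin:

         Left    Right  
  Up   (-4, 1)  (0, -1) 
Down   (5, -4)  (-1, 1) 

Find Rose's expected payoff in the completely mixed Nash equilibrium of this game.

-2/5

First find q, the probability Colin plays Left, from Rose's indifference between Up and Down: −4q = 5q − (1−q), giving q = 1/10.
Since Rose is indifferent in equilibrium, Rose's expected payoff equals the payoff from either row against (1/10, 9/10). Using Up: −4(1/10) = -2/5.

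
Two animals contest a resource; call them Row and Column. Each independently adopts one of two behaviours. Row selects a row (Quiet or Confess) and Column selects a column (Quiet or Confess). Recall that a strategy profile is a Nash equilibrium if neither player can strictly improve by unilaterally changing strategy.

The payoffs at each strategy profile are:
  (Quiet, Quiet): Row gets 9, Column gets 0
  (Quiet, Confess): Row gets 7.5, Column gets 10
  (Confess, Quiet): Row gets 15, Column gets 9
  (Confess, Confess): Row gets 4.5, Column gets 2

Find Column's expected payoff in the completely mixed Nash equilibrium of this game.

First find x, the probability Row plays Quiet, from Column's indifference between Quiet and Confess: 9(1−x) = 10x + 2(1−x), giving x = 7/17.
Since Column is indifferent in equilibrium, Column's expected payoff equals the payoff from either column against (7/17, 10/17). Using Quiet: 9(10/17) = 90/17.

90/17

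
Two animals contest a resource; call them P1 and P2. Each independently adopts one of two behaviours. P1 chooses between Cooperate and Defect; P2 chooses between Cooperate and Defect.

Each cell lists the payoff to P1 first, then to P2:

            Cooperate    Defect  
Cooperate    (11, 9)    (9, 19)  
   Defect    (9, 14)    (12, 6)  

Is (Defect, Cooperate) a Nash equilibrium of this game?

No

At (Defect, Cooperate), P1 earns 9; switching to Cooperate would give 11, so P1 would deviate.
P2 earns 14; switching to Defect would give 6, so P2 has no profitable deviation.
Since at least one player can profitably deviate, this is not a Nash equilibrium.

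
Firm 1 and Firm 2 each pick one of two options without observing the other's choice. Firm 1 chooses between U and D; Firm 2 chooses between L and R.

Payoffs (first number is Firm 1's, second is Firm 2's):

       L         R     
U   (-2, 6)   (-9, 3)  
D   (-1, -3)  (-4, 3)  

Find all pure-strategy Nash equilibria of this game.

(D, R)

(U, L): Firm 1 prefers D (-1 > -2) — not an equilibrium.
(U, R): Firm 1 prefers D (-4 > -9); Firm 2 prefers L (6 > 3) — not an equilibrium.
(D, L): Firm 2 prefers R (3 > -3) — not an equilibrium.
(D, R): Firm 1 gets -4 ≥ -9 from U, and Firm 2 gets 3 ≥ -3 from L — Nash equilibrium.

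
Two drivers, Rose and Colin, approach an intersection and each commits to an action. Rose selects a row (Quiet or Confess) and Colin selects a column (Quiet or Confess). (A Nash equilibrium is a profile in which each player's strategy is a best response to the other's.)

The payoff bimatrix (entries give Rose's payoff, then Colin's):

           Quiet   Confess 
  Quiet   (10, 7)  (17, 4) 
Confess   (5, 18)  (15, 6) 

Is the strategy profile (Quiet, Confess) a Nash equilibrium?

At (Quiet, Confess), Rose earns 17; switching to Confess would give 15, so Rose has no profitable deviation.
Colin earns 4; switching to Quiet would give 7, so Colin would deviate.
Since at least one player can profitably deviate, this is not a Nash equilibrium.

No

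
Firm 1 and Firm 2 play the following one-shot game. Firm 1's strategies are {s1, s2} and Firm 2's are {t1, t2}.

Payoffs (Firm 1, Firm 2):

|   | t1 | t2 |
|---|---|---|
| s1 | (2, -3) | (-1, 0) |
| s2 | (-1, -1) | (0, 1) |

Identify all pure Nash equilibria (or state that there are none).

(s2, t2)

(s1, t1): Firm 2 prefers t2 (0 > -3) — not an equilibrium.
(s1, t2): Firm 1 prefers s2 (0 > -1) — not an equilibrium.
(s2, t1): Firm 1 prefers s1 (2 > -1); Firm 2 prefers t2 (1 > -1) — not an equilibrium.
(s2, t2): Firm 1 gets 0 ≥ -1 from s1, and Firm 2 gets 1 ≥ -1 from t1 — Nash equilibrium.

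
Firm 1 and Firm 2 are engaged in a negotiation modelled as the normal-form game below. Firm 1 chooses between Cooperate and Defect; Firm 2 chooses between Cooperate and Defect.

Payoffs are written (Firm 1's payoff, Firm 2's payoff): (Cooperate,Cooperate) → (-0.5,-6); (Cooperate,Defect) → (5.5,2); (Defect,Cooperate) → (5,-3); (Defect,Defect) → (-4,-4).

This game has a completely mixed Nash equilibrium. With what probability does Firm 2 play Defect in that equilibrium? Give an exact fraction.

11/30

Let y be the probability that Firm 2 plays Cooperate. In a completely mixed equilibrium, Firm 1 must be indifferent between Cooperate and Defect.
Firm 1's expected payoff from Cooperate is −0.5y + 5.5(1−y); from Defect it is 5y − 4(1−y).
Setting these equal: −6y + 5.5 = 9y − 4, so y = 19/30.
Therefore Firm 2 plays Defect with probability 1 − 19/30 = 11/30.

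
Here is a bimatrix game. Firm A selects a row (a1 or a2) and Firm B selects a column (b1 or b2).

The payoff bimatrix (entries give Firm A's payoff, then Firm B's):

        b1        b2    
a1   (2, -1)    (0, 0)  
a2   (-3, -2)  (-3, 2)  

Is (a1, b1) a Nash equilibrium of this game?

No

At (a1, b1), Firm A earns 2; switching to a2 would give -3, so Firm A has no profitable deviation.
Firm B earns -1; switching to b2 would give 0, so Firm B would deviate.
Since at least one player can profitably deviate, this is not a Nash equilibrium.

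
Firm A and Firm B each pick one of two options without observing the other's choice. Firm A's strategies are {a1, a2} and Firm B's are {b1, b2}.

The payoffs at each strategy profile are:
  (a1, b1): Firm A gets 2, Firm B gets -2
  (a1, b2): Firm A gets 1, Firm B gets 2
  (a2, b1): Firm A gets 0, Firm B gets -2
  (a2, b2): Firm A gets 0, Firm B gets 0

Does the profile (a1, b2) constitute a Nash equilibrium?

At (a1, b2), Firm A earns 1; switching to a2 would give 0, so Firm A has no profitable deviation.
Firm B earns 2; switching to b1 would give -2, so Firm B has no profitable deviation.
Neither player can gain by a unilateral deviation, so this profile is a Nash equilibrium.

Yes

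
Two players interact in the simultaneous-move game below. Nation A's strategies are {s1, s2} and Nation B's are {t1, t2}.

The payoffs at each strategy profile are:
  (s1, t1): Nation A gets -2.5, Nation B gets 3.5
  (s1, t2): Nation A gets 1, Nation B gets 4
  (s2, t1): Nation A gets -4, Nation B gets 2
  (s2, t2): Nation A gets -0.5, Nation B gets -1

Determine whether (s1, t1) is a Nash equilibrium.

No

At (s1, t1), Nation A earns -2.5; switching to s2 would give -4, so Nation A has no profitable deviation.
Nation B earns 3.5; switching to t2 would give 4, so Nation B would deviate.
Since at least one player can profitably deviate, this is not a Nash equilibrium.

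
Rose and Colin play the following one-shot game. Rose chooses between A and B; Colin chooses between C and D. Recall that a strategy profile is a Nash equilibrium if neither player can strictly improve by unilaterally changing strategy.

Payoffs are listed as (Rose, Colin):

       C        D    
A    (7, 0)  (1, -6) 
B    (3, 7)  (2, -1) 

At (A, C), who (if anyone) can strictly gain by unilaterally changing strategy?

Neither

Rose at (A, C) earns 7; deviating to B yields 3 — not better.
Colin earns 0; deviating to D yields -6 — not better.
Neither player can strictly improve; the profile is a Nash equilibrium.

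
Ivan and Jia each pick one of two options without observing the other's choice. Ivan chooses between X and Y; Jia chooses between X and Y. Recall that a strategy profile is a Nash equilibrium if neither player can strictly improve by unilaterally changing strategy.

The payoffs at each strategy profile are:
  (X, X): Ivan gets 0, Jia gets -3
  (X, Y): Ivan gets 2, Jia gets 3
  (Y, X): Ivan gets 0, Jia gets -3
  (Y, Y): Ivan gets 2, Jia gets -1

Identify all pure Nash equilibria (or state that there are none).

(X, X): Jia prefers Y (3 > -3) — not an equilibrium.
(X, Y): Ivan gets 2 ≥ 2 from Y, and Jia gets 3 ≥ -3 from X — Nash equilibrium.
(Y, X): Jia prefers Y (-1 > -3) — not an equilibrium.
(Y, Y): Ivan gets 2 ≥ 2 from X, and Jia gets -1 ≥ -3 from X — Nash equilibrium.

(X, Y) and (Y, Y)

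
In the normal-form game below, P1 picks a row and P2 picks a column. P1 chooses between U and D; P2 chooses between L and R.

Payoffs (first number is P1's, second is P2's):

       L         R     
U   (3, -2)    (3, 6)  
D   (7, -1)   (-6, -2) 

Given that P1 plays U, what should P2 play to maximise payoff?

R

Against U, P2 earns -2 from L and 6 from R.
So R is the best response.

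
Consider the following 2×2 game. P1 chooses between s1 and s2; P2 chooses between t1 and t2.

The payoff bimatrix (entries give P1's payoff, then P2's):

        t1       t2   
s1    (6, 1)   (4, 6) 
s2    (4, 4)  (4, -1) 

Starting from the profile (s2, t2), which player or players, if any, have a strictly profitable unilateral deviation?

P2

P1 at (s2, t2) earns 4; deviating to s1 yields 4 — not better.
P2 earns -1; deviating to t1 yields 4 — a strict improvement.
Only P2 has a strictly profitable deviation.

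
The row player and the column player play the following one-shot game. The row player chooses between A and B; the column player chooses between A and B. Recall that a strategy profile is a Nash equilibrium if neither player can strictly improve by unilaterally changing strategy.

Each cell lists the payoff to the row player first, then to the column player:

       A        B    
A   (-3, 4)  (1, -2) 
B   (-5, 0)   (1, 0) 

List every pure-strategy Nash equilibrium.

(A, A): the row player gets -3 ≥ -5 from B, and the column player gets 4 ≥ -2 from B — Nash equilibrium.
(A, B): the column player prefers A (4 > -2) — not an equilibrium.
(B, A): the row player prefers A (-3 > -5) — not an equilibrium.
(B, B): the row player gets 1 ≥ 1 from A, and the column player gets 0 ≥ 0 from A — Nash equilibrium.

(A, A) and (B, B)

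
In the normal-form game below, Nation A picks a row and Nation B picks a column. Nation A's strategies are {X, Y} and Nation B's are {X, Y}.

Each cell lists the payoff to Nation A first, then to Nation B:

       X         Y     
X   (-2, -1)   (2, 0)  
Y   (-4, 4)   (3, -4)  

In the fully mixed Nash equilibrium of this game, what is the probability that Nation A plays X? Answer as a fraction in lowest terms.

8/9

Let r be the probability that Nation A plays X. In a completely mixed equilibrium, Nation B must be indifferent between X and Y.
Nation B's expected payoff from X is −r + 4(1−r); from Y it is −4(1−r).
Setting these equal: −5r + 4 = 4r − 4, so r = 8/9.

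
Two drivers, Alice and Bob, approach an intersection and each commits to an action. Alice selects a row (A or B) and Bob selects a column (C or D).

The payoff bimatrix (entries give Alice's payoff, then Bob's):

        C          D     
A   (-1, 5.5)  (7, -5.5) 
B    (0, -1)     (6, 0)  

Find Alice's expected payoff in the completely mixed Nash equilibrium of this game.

3

First find y, the probability Bob plays C, from Alice's indifference between A and B: −y + 7(1−y) = 6(1−y), giving y = 1/2.
Since Alice is indifferent in equilibrium, Alice's expected payoff equals the payoff from either row against (1/2, 1/2). Using A: −(1/2) + 7(1/2) = 3.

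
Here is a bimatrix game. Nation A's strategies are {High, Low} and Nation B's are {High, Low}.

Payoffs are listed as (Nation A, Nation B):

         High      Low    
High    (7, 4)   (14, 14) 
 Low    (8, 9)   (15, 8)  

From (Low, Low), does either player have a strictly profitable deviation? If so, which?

Nation B

Nation A at (Low, Low) earns 15; deviating to High yields 14 — not better.
Nation B earns 8; deviating to High yields 9 — a strict improvement.
Only Nation B has a strictly profitable deviation.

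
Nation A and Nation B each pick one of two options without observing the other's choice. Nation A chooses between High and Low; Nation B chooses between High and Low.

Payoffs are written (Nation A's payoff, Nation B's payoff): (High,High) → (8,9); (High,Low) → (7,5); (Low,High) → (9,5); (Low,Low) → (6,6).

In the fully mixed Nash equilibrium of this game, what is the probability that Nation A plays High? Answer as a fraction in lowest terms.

Let x be the probability that Nation A plays High. In a completely mixed equilibrium, Nation B must be indifferent between High and Low.
Nation B's expected payoff from High is 9x + 5(1−x); from Low it is 5x + 6(1−x).
Setting these equal: 4x + 5 = −x + 6, so x = 1/5.

1/5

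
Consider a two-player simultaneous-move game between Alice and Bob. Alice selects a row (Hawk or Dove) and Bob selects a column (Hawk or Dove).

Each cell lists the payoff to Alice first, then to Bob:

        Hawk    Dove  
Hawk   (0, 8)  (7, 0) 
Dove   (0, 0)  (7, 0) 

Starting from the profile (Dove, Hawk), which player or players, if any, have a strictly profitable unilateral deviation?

Neither

Alice at (Dove, Hawk) earns 0; deviating to Hawk yields 0 — not better.
Bob earns 0; deviating to Dove yields 0 — not better.
Neither player can strictly improve; the profile is a Nash equilibrium.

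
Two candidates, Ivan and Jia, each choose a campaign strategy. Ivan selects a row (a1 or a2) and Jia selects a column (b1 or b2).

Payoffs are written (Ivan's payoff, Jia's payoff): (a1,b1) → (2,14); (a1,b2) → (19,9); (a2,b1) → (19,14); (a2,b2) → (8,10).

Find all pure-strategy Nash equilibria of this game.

(a1, b1): Ivan prefers a2 (19 > 2) — not an equilibrium.
(a1, b2): Jia prefers b1 (14 > 9) — not an equilibrium.
(a2, b1): Ivan gets 19 ≥ 2 from a1, and Jia gets 14 ≥ 10 from b2 — Nash equilibrium.
(a2, b2): Ivan prefers a1 (19 > 8); Jia prefers b1 (14 > 10) — not an equilibrium.

(a2, b1)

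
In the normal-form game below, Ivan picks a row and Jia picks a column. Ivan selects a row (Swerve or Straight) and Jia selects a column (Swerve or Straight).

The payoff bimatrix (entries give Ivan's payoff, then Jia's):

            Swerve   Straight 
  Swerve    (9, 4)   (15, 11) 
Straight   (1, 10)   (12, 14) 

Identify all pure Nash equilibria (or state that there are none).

(Swerve, Swerve): Jia prefers Straight (11 > 4) — not an equilibrium.
(Swerve, Straight): Ivan gets 15 ≥ 12 from Straight, and Jia gets 11 ≥ 4 from Swerve — Nash equilibrium.
(Straight, Swerve): Ivan prefers Swerve (9 > 1); Jia prefers Straight (14 > 10) — not an equilibrium.
(Straight, Straight): Ivan prefers Swerve (15 > 12) — not an equilibrium.

(Swerve, Straight)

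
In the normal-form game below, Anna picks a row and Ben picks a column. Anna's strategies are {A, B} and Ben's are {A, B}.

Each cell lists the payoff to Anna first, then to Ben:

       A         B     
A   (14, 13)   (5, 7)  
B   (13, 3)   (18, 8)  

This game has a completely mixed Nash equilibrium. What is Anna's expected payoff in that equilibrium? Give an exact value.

187/14

First find q, the probability Ben plays A, from Anna's indifference between A and B: 14q + 5(1−q) = 13q + 18(1−q), giving q = 13/14.
Since Anna is indifferent in equilibrium, Anna's expected payoff equals the payoff from either row against (13/14, 1/14). Using A: 14(13/14) + 5(1/14) = 187/14.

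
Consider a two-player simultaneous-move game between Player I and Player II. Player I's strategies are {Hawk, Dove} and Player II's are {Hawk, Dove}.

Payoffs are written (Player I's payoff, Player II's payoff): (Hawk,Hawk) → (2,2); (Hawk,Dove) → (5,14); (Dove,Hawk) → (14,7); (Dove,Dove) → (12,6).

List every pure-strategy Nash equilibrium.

(Hawk, Hawk): Player I prefers Dove (14 > 2); Player II prefers Dove (14 > 2) — not an equilibrium.
(Hawk, Dove): Player I prefers Dove (12 > 5) — not an equilibrium.
(Dove, Hawk): Player I gets 14 ≥ 2 from Hawk, and Player II gets 7 ≥ 6 from Dove — Nash equilibrium.
(Dove, Dove): Player II prefers Hawk (7 > 6) — not an equilibrium.

(Dove, Hawk)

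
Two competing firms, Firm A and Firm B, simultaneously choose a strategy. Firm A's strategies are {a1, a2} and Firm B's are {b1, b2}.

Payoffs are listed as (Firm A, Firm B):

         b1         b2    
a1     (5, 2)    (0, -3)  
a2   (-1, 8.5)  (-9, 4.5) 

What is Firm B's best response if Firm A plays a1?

Against a1, Firm B earns 2 from b1 and -3 from b2.
So b1 is the best response.

b1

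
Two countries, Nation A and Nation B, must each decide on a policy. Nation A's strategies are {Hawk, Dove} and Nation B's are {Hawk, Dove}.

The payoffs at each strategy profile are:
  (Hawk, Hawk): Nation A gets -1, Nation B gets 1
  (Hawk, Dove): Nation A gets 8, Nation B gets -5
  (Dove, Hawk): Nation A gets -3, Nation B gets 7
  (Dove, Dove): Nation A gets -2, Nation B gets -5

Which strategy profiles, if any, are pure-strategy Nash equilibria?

(Hawk, Hawk)

(Hawk, Hawk): Nation A gets -1 ≥ -3 from Dove, and Nation B gets 1 ≥ -5 from Dove — Nash equilibrium.
(Hawk, Dove): Nation B prefers Hawk (1 > -5) — not an equilibrium.
(Dove, Hawk): Nation A prefers Hawk (-1 > -3) — not an equilibrium.
(Dove, Dove): Nation A prefers Hawk (8 > -2); Nation B prefers Hawk (7 > -5) — not an equilibrium.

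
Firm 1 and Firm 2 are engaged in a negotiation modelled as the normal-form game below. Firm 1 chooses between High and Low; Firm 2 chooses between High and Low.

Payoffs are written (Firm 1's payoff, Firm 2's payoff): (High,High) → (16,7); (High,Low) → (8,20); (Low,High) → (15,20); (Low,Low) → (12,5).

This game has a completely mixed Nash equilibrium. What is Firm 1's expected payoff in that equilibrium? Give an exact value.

72/5

First find q, the probability Firm 2 plays High, from Firm 1's indifference between High and Low: 16q + 8(1−q) = 15q + 12(1−q), giving q = 4/5.
Since Firm 1 is indifferent in equilibrium, Firm 1's expected payoff equals the payoff from either row against (4/5, 1/5). Using High: 16(4/5) + 8(1/5) = 72/5.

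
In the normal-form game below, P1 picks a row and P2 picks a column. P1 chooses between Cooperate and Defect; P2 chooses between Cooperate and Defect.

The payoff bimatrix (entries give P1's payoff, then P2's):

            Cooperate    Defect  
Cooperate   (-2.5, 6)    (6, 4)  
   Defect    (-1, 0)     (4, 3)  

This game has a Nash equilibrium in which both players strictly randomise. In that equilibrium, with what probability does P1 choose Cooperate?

Let r be the probability that P1 plays Cooperate. In a completely mixed equilibrium, P2 must be indifferent between Cooperate and Defect.
P2's expected payoff from Cooperate is 6r; from Defect it is 4r + 3(1−r).
Setting these equal: 6r = r + 3, so r = 3/5.

3/5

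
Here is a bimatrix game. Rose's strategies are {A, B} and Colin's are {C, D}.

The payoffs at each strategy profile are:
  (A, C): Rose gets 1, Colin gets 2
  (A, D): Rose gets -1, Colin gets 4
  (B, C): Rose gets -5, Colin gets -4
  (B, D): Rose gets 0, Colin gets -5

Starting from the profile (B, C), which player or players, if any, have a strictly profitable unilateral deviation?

Rose at (B, C) earns -5; deviating to A yields 1 — a strict improvement.
Colin earns -4; deviating to D yields -5 — not better.
Only Rose has a strictly profitable deviation.

Rose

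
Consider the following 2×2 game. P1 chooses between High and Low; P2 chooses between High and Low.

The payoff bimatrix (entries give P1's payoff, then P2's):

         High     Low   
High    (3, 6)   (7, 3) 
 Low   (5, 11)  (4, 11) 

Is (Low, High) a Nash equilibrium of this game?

At (Low, High), P1 earns 5; switching to High would give 3, so P1 has no profitable deviation.
P2 earns 11; switching to Low would give 11, so P2 has no profitable deviation.
Neither player can gain by a unilateral deviation, so this profile is a Nash equilibrium.

Yes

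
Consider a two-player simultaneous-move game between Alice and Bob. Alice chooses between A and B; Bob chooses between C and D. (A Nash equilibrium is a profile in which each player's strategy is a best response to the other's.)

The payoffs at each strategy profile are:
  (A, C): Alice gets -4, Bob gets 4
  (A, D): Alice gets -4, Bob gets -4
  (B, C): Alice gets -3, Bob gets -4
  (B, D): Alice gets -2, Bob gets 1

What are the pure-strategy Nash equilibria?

(A, C): Alice prefers B (-3 > -4) — not an equilibrium.
(A, D): Alice prefers B (-2 > -4); Bob prefers C (4 > -4) — not an equilibrium.
(B, C): Bob prefers D (1 > -4) — not an equilibrium.
(B, D): Alice gets -2 ≥ -4 from A, and Bob gets 1 ≥ -4 from C — Nash equilibrium.

(B, D)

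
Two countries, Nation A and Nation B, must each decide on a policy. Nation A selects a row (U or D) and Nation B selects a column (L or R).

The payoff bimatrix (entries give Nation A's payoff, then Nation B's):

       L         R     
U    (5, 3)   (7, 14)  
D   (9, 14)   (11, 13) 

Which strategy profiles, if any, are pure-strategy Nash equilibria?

(D, L)

(U, L): Nation A prefers D (9 > 5); Nation B prefers R (14 > 3) — not an equilibrium.
(U, R): Nation A prefers D (11 > 7) — not an equilibrium.
(D, L): Nation A gets 9 ≥ 5 from U, and Nation B gets 14 ≥ 13 from R — Nash equilibrium.
(D, R): Nation B prefers L (14 > 13) — not an equilibrium.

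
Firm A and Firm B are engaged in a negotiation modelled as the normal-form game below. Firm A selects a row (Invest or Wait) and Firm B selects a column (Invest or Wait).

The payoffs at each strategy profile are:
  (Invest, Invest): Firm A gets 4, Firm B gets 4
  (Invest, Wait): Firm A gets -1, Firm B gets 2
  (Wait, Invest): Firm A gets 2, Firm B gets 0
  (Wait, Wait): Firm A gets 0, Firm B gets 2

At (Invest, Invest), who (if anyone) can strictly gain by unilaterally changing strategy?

Neither

Firm A at (Invest, Invest) earns 4; deviating to Wait yields 2 — not better.
Firm B earns 4; deviating to Wait yields 2 — not better.
Neither player can strictly improve; the profile is a Nash equilibrium.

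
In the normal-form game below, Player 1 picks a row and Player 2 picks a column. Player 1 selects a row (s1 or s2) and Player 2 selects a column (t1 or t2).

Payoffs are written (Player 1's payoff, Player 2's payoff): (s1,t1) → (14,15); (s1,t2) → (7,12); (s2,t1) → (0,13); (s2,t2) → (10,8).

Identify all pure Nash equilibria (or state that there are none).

(s1, t1): Player 1 gets 14 ≥ 0 from s2, and Player 2 gets 15 ≥ 12 from t2 — Nash equilibrium.
(s1, t2): Player 1 prefers s2 (10 > 7); Player 2 prefers t1 (15 > 12) — not an equilibrium.
(s2, t1): Player 1 prefers s1 (14 > 0) — not an equilibrium.
(s2, t2): Player 2 prefers t1 (13 > 8) — not an equilibrium.

(s1, t1)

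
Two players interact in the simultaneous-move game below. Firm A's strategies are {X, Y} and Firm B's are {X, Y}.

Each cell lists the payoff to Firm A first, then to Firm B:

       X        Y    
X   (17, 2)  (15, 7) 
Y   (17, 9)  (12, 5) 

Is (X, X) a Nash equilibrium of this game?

No

At (X, X), Firm A earns 17; switching to Y would give 17, so Firm A has no profitable deviation.
Firm B earns 2; switching to Y would give 7, so Firm B would deviate.
Since at least one player can profitably deviate, this is not a Nash equilibrium.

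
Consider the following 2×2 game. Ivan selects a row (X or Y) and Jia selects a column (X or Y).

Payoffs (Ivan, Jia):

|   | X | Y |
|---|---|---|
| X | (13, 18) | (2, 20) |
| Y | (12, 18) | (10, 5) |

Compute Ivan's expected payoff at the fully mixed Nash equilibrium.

First find y, the probability Jia plays X, from Ivan's indifference between X and Y: 13y + 2(1−y) = 12y + 10(1−y), giving y = 8/9.
Since Ivan is indifferent in equilibrium, Ivan's expected payoff equals the payoff from either row against (8/9, 1/9). Using X: 13(8/9) + 2(1/9) = 106/9.

106/9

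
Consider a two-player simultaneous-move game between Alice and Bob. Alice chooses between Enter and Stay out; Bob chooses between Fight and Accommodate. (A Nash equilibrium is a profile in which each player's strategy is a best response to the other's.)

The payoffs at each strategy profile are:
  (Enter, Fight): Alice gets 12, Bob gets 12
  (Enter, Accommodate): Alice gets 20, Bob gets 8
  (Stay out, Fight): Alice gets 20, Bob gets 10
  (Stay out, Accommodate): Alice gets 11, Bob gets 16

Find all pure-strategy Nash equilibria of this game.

(Enter, Fight): Alice prefers Stay out (20 > 12) — not an equilibrium.
(Enter, Accommodate): Bob prefers Fight (12 > 8) — not an equilibrium.
(Stay out, Fight): Bob prefers Accommodate (16 > 10) — not an equilibrium.
(Stay out, Accommodate): Alice prefers Enter (20 > 11) — not an equilibrium.

none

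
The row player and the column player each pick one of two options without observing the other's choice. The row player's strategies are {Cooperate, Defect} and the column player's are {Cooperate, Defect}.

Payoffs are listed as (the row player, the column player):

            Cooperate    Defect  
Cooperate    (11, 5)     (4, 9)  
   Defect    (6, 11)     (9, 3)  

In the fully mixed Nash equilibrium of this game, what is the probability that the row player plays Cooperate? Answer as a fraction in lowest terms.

2/3

Let x be the probability that the row player plays Cooperate. In a completely mixed equilibrium, the column player must be indifferent between Cooperate and Defect.
The column player's expected payoff from Cooperate is 5x + 11(1−x); from Defect it is 9x + 3(1−x).
Setting these equal: −6x + 11 = 6x + 3, so x = 2/3.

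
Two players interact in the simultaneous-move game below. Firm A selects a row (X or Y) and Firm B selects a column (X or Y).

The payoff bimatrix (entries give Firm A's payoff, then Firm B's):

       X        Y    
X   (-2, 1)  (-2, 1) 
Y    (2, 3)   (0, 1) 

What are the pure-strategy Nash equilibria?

(Y, X)

(X, X): Firm A prefers Y (2 > -2) — not an equilibrium.
(X, Y): Firm A prefers Y (0 > -2) — not an equilibrium.
(Y, X): Firm A gets 2 ≥ -2 from X, and Firm B gets 3 ≥ 1 from Y — Nash equilibrium.
(Y, Y): Firm B prefers X (3 > 1) — not an equilibrium.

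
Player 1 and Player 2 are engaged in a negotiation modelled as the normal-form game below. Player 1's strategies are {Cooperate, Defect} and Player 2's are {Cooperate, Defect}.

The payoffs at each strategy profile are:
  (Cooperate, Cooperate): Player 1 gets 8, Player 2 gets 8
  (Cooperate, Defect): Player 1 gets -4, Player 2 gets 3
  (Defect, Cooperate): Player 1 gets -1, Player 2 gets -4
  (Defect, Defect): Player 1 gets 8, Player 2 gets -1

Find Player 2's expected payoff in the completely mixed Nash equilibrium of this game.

1/2

First find p, the probability Player 1 plays Cooperate, from Player 2's indifference between Cooperate and Defect: 8p − 4(1−p) = 3p − (1−p), giving p = 3/8.
Since Player 2 is indifferent in equilibrium, Player 2's expected payoff equals the payoff from either column against (3/8, 5/8). Using Cooperate: 8(3/8) − 4(5/8) = 1/2.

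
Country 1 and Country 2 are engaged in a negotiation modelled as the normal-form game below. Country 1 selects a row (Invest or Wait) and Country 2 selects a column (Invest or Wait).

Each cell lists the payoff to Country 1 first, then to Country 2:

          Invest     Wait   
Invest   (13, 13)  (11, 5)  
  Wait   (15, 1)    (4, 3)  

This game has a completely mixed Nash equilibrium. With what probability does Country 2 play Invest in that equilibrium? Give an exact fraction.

7/9

Let y be the probability that Country 2 plays Invest. In a completely mixed equilibrium, Country 1 must be indifferent between Invest and Wait.
Country 1's expected payoff from Invest is 13y + 11(1−y); from Wait it is 15y + 4(1−y).
Setting these equal: 2y + 11 = 11y + 4, so y = 7/9.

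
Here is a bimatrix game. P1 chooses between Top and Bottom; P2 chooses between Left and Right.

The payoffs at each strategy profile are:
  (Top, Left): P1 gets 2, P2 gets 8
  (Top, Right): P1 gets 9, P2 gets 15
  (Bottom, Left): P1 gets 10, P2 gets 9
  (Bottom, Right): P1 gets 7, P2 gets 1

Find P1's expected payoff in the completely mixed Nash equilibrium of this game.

38/5

First find q, the probability P2 plays Left, from P1's indifference between Top and Bottom: 2q + 9(1−q) = 10q + 7(1−q), giving q = 1/5.
Since P1 is indifferent in equilibrium, P1's expected payoff equals the payoff from either row against (1/5, 4/5). Using Top: 2(1/5) + 9(4/5) = 38/5.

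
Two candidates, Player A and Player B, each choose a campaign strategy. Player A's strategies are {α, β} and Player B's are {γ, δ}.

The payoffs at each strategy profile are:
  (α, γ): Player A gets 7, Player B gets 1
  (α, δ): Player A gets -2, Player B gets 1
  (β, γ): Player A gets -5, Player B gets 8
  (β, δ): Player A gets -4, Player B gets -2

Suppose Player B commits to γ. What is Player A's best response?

Against γ, Player A earns 7 from α and -5 from β.
So α is the best response.

α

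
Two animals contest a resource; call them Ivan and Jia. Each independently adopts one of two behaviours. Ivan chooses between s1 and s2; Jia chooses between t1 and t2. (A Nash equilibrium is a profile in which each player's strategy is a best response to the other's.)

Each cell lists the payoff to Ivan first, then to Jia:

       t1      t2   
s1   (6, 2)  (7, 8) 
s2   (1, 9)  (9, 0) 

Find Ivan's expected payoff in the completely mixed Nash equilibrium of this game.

47/7

First find q, the probability Jia plays t1, from Ivan's indifference between s1 and s2: 6q + 7(1−q) = q + 9(1−q), giving q = 2/7.
Since Ivan is indifferent in equilibrium, Ivan's expected payoff equals the payoff from either row against (2/7, 5/7). Using s1: 6(2/7) + 7(5/7) = 47/7.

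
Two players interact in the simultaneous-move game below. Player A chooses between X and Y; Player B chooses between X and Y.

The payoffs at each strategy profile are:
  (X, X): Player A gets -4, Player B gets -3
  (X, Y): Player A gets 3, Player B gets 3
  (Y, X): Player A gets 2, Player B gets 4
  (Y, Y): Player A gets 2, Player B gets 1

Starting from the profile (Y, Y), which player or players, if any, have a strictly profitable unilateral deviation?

Both

Player A at (Y, Y) earns 2; deviating to X yields 3 — a strict improvement.
Player B earns 1; deviating to X yields 4 — a strict improvement.
Both Player A and Player B have strictly profitable deviations.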